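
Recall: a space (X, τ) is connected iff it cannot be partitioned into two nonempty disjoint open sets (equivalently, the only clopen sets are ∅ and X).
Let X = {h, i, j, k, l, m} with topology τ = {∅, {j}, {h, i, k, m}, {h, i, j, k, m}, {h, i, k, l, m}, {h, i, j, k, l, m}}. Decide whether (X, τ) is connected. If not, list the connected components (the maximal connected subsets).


(X, τ) is disconnected; components = [{j}, {h, i, k, l, m}].

Find clopen sets (U ∈ τ with X ∖ U ∈ τ):
  U = ∅, X ∖ U = {h, i, j, k, l, m} — both open, so U is clopen.
  U = {j}, X ∖ U = {h, i, k, l, m} — both open, so U is clopen.
  U = {h, i, k, l, m}, X ∖ U = {j} — both open, so U is clopen.
  U = {h, i, j, k, l, m}, X ∖ U = ∅ — both open, so U is clopen.
Nontrivial clopen(s) exist: e.g. {h, i, k, l, m}. So (X, τ) is disconnected.
Compute connected components by grouping points that agree on all clopens:
  component: {j}
  component: {h, i, k, l, m}


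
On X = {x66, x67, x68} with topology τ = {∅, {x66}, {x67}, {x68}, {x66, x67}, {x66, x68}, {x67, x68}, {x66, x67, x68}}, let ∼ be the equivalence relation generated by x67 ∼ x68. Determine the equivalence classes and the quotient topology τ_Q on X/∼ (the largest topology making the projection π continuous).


X/∼ = {[x66], [x67=x68]}; |τ_Q| = 4.

Equivalence classes: [x66], [x67=x68].
Quotient map π: X → X/∼ sends x66 ↦ [x66], x67 ↦ [x67=x68], x68 ↦ [x67=x68].
For each subset V ⊆ X/∼, compute π^{-1}(V) ⊆ X and check whether π^{-1}(V) ∈ τ. V is open in τ_Q iff π^{-1}(V) ∈ τ.
  V = {}: π^{-1}(V) = ∅ ∈ τ ✓.
  V = {[x66]}: π^{-1}(V) = {x66} ∈ τ ✓.
  V = {[x67=x68]}: π^{-1}(V) = {x67, x68} ∈ τ ✓.
  V = {[x66], [x67=x68]}: π^{-1}(V) = {x66, x67, x68} ∈ τ ✓.
Open sets in the quotient: τ_Q = {{}, {[x66]}, {[x67=x68]}, {[x66], [x67=x68]}} (4 elements).


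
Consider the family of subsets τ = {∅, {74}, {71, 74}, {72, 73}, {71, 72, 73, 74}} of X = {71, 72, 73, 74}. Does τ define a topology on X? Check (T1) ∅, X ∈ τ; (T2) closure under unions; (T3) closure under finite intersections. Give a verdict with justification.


τ is NOT a topology on X.

Axiom (T1): ∅ ∈ τ? Yes; X ∈ τ? Yes.
Axiom (T2/T3): check pairwise unions and intersections of members of τ.
Counterexample for (T2): {74} ∪ {72, 73} = {72, 73, 74} ∉ τ. Therefore τ is NOT a topology.


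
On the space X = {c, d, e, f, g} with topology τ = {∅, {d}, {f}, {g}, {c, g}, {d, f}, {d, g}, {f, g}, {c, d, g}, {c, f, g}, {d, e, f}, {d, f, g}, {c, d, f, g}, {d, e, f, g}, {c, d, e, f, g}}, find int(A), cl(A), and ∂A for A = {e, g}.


int(A) = {g}, cl(A) = {c, e, g}, ∂A = {c, e}.

Closed sets in (X, τ) are complements of opens:
  closed(X, τ) = {∅, {c}, {e}, {c, e}, {c, g}, {d, e}, {e, f}, {c, d, e}, {c, e, f}, {c, e, g}, {d, e, f}, {c, d, e, f}, {c, d, e, g}, {c, e, f, g}, {c, d, e, f, g}}.
int(A) = ⋃ {U ∈ τ : U ⊆ A}. Opens contained in A: ∅, {g}.
Taking the union of these: int(A) = {g}.
cl(A) = ⋂ {C closed : A ⊆ C}. Closed sets containing A: {c, e, g}, {c, d, e, g}, {c, e, f, g}, {c, d, e, f, g}.
Intersecting these: cl(A) = {c, e, g}.
∂A = cl(A) ∖ int(A) = {c, e, g} ∖ {g} = {c, e}.


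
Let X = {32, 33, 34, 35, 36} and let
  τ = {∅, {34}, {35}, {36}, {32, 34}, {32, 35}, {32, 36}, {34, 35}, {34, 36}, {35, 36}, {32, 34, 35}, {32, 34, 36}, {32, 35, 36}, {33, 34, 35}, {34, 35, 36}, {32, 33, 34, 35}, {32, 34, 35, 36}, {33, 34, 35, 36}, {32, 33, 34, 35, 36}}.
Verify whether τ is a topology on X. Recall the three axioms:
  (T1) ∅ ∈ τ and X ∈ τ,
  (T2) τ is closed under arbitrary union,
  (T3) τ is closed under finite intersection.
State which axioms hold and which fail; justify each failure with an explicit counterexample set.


τ is NOT a topology on X.

Axiom (T1): ∅ ∈ τ? Yes; X ∈ τ? Yes.
Axiom (T2/T3): check pairwise unions and intersections of members of τ.
Counterexample for (T3): {32, 34} ∩ {32, 35} = {32} ∉ τ. Therefore τ is NOT a topology.


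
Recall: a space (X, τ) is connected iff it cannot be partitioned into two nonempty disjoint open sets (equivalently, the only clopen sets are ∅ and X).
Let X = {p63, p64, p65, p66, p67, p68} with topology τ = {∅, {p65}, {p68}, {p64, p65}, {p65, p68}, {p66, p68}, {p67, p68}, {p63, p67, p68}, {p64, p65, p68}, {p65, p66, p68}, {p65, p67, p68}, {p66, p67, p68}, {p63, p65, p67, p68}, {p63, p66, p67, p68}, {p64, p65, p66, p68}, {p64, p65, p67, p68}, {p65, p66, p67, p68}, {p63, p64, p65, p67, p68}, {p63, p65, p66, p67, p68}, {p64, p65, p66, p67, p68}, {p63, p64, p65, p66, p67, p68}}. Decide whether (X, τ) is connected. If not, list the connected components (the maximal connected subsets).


(X, τ) is disconnected; components = [{p64, p65}, {p63, p66, p67, p68}].

Find clopen sets (U ∈ τ with X ∖ U ∈ τ):
  U = ∅, X ∖ U = {p63, p64, p65, p66, p67, p68} — both open, so U is clopen.
  U = {p64, p65}, X ∖ U = {p63, p66, p67, p68} — both open, so U is clopen.
  U = {p63, p66, p67, p68}, X ∖ U = {p64, p65} — both open, so U is clopen.
  U = {p63, p64, p65, p66, p67, p68}, X ∖ U = ∅ — both open, so U is clopen.
Nontrivial clopen(s) exist: e.g. {p64, p65}. So (X, τ) is disconnected.
Compute connected components by grouping points that agree on all clopens:
  component: {p64, p65}
  component: {p63, p66, p67, p68}


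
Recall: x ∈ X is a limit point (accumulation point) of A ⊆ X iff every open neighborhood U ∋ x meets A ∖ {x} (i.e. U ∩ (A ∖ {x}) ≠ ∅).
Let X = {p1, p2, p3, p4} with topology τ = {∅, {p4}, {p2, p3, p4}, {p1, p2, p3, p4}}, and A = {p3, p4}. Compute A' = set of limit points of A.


A' = {p1, p2, p3}

For each x ∈ X, list the open sets U ∈ τ with x ∈ U, then check whether U ∩ (A ∖ {x}) ≠ ∅ for every such U.
  x = p1: opens ∋ x are {p1, p2, p3, p4}; each meets A ∖ {p1}, so x IS a limit point.
  x = p2: opens ∋ x are {p2, p3, p4}, {p1, p2, p3, p4}; each meets A ∖ {p2}, so x IS a limit point.
  x = p3: opens ∋ x are {p2, p3, p4}, {p1, p2, p3, p4}; each meets A ∖ {p3}, so x IS a limit point.
  x = p4: open {p4} ∋ x has {p4} ∩ (A ∖ {p4}) = ∅, so x is NOT a limit point.
Collecting: A' = {p1, p2, p3}.


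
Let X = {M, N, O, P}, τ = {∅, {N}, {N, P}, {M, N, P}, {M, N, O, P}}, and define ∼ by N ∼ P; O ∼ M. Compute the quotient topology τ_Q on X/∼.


X/∼ = {[M=O], [N=P]}; |τ_Q| = 3.

Equivalence classes: [M=O], [N=P].
Quotient map π: X → X/∼ sends M ↦ [M=O], N ↦ [N=P], O ↦ [M=O], P ↦ [N=P].
For each subset V ⊆ X/∼, compute π^{-1}(V) ⊆ X and check whether π^{-1}(V) ∈ τ. V is open in τ_Q iff π^{-1}(V) ∈ τ.
  V = {}: π^{-1}(V) = ∅ ∈ τ ✓.
  V = {[M=O]}: π^{-1}(V) = {M, O} ∉ τ ✗.
  V = {[N=P]}: π^{-1}(V) = {N, P} ∈ τ ✓.
  V = {[M=O], [N=P]}: π^{-1}(V) = {M, N, O, P} ∈ τ ✓.
Open sets in the quotient: τ_Q = {{}, {[N=P]}, {[M=O], [N=P]}} (3 elements).


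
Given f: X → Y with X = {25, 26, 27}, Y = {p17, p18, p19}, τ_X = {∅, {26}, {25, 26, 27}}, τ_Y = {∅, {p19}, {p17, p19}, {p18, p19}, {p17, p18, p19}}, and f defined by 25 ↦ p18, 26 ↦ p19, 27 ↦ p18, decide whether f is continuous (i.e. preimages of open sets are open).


f IS continuous.

Compute f^{-1}(U) for each U ∈ τ_Y:
  U = ∅: f^{-1}(U) = ∅ ∈ τ_X ✓.
  U = {p19}: f^{-1}(U) = {26} ∈ τ_X ✓.
  U = {p17, p19}: f^{-1}(U) = {26} ∈ τ_X ✓.
  U = {p18, p19}: f^{-1}(U) = {25, 26, 27} ∈ τ_X ✓.
  U = {p17, p18, p19}: f^{-1}(U) = {25, 26, 27} ∈ τ_X ✓.
Every preimage lies in τ_X, so f IS continuous.


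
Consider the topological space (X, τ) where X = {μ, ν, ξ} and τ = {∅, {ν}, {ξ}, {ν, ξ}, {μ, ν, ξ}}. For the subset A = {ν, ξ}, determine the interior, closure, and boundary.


int(A) = {ν, ξ}, cl(A) = {μ, ν, ξ}, ∂A = {μ}.

Closed sets in (X, τ) are complements of opens:
  closed(X, τ) = {∅, {μ}, {μ, ν}, {μ, ξ}, {μ, ν, ξ}}.
int(A) = ⋃ {U ∈ τ : U ⊆ A}. Opens contained in A: ∅, {ν}, {ξ}, {ν, ξ}.
Taking the union of these: int(A) = {ν, ξ}.
cl(A) = ⋂ {C closed : A ⊆ C}. Closed sets containing A: {μ, ν, ξ}.
Intersecting these: cl(A) = {μ, ν, ξ}.
∂A = cl(A) ∖ int(A) = {μ, ν, ξ} ∖ {ν, ξ} = {μ}.


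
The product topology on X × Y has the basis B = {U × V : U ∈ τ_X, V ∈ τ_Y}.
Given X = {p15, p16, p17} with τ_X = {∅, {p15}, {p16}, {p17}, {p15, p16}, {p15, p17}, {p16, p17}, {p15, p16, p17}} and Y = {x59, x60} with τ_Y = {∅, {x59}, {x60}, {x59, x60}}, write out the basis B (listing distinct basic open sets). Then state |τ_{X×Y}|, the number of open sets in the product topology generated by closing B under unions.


Basis B = {∅ × ∅, {p15} × {x59}, {p15} × {x60}, {p16} × {x59}, {p16} × {x60}, {p17} × {x59}, {p17} × {x60}, {p15} × {x59, x60}, {p15, p16} × {x59}, {p15, p17} × {x59}, {p15, p16} × {x60}, {p15, p17} × {x60}, {p16} × {x59, x60}, {p16, p17} × {x59}, {p16, p17} × {x60}, {p17} × {x59, x60}, {p15, p16, p17} × {x59}, {p15, p16, p17} × {x60}, {p15, p16} × {x59, x60}, {p15, p17} × {x59, x60}, {p16, p17} × {x59, x60}, {p15, p16, p17} × {x59, x60}}; |τ_{X×Y}| = 64.

Enumerate products U × V with U ∈ τ_X, V ∈ τ_Y (deduplicated):
  ∅ × ∅ = {} (∅)
  {p15} × {x59} = {(p15,x59)}
  {p15} × {x60} = {(p15,x60)}
  {p16} × {x59} = {(p16,x59)}
  {p16} × {x60} = {(p16,x60)}
  {p17} × {x59} = {(p17,x59)}
  {p17} × {x60} = {(p17,x60)}
  {p15} × {x59, x60} = {(p15,x59), (p15,x60)}
  {p15, p16} × {x59} = {(p15,x59), (p16,x59)}
  {p15, p17} × {x59} = {(p15,x59), (p17,x59)}
  {p15, p16} × {x60} = {(p15,x60), (p16,x60)}
  {p15, p17} × {x60} = {(p15,x60), (p17,x60)}
  {p16} × {x59, x60} = {(p16,x59), (p16,x60)}
  {p16, p17} × {x59} = {(p16,x59), (p17,x59)}
  {p16, p17} × {x60} = {(p16,x60), (p17,x60)}
  {p17} × {x59, x60} = {(p17,x59), (p17,x60)}
  {p15, p16, p17} × {x59} = {(p15,x59), (p16,x59), (p17,x59)}
  {p15, p16, p17} × {x60} = {(p15,x60), (p16,x60), (p17,x60)}
  {p15, p16} × {x59, x60} = {(p15,x59), (p15,x60), (p16,x59), (p16,x60)}
  {p15, p17} × {x59, x60} = {(p15,x59), (p15,x60), (p17,x59), (p17,x60)}
  {p16, p17} × {x59, x60} = {(p16,x59), (p16,x60), (p17,x59), (p17,x60)}
  {p15, p16, p17} × {x59, x60} = {(p15,x59), (p15,x60), (p16,x59), (p16,x60), (p17,x59), (p17,x60)}
These 22 distinct sets form the basis B.
Close under arbitrary unions to get τ_{X×Y}; counting gives |τ_{X×Y}| = 64.


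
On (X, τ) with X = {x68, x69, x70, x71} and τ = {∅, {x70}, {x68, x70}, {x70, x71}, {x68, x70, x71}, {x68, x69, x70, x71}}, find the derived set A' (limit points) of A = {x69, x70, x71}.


A' = {x68, x69, x71}

For each x ∈ X, list the open sets U ∈ τ with x ∈ U, then check whether U ∩ (A ∖ {x}) ≠ ∅ for every such U.
  x = x68: opens ∋ x are {x68, x70}, {x68, x70, x71}, {x68, x69, x70, x71}; each meets A ∖ {x68}, so x IS a limit point.
  x = x69: opens ∋ x are {x68, x69, x70, x71}; each meets A ∖ {x69}, so x IS a limit point.
  x = x70: open {x70} ∋ x has {x70} ∩ (A ∖ {x70}) = ∅, so x is NOT a limit point.
  x = x71: opens ∋ x are {x70, x71}, {x68, x70, x71}, {x68, x69, x70, x71}; each meets A ∖ {x71}, so x IS a limit point.
Collecting: A' = {x68, x69, x71}.


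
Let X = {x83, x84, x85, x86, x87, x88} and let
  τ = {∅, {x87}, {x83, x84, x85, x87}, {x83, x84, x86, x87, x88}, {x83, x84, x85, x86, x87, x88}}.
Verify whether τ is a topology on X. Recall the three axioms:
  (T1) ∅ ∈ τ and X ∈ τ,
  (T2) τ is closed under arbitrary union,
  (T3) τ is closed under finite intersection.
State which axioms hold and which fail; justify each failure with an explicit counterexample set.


τ is NOT a topology on X.

Axiom (T1): ∅ ∈ τ? Yes; X ∈ τ? Yes.
Axiom (T2/T3): check pairwise unions and intersections of members of τ.
Counterexample for (T3): {x83, x84, x85, x87} ∩ {x83, x84, x86, x87, x88} = {x83, x84, x87} ∉ τ. Therefore τ is NOT a topology.


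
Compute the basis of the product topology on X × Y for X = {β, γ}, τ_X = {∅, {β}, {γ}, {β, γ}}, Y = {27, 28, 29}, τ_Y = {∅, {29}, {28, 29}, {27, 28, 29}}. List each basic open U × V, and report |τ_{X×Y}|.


Basis B = {∅ × ∅, {β} × {29}, {γ} × {29}, {β} × {28, 29}, {β, γ} × {29}, {γ} × {28, 29}, {β} × {27, 28, 29}, {γ} × {27, 28, 29}, {β, γ} × {28, 29}, {β, γ} × {27, 28, 29}}; |τ_{X×Y}| = 16.

Enumerate products U × V with U ∈ τ_X, V ∈ τ_Y (deduplicated):
  ∅ × ∅ = {} (∅)
  {β} × {29} = {(β,29)}
  {γ} × {29} = {(γ,29)}
  {β} × {28, 29} = {(β,28), (β,29)}
  {β, γ} × {29} = {(β,29), (γ,29)}
  {γ} × {28, 29} = {(γ,28), (γ,29)}
  {β} × {27, 28, 29} = {(β,27), (β,28), (β,29)}
  {γ} × {27, 28, 29} = {(γ,27), (γ,28), (γ,29)}
  {β, γ} × {28, 29} = {(β,28), (β,29), (γ,28), (γ,29)}
  {β, γ} × {27, 28, 29} = {(β,27), (β,28), (β,29), (γ,27), (γ,28), (γ,29)}
These 10 distinct sets form the basis B.
Close under arbitrary unions to get τ_{X×Y}; counting gives |τ_{X×Y}| = 16.


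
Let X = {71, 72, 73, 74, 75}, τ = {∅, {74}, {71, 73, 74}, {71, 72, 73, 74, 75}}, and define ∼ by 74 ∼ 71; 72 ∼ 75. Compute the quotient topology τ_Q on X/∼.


X/∼ = {[71=74], [72=75], [73]}; |τ_Q| = 3.

Equivalence classes: [71=74], [72=75], [73].
Quotient map π: X → X/∼ sends 71 ↦ [71=74], 72 ↦ [72=75], 73 ↦ [73], 74 ↦ [71=74], 75 ↦ [72=75].
For each subset V ⊆ X/∼, compute π^{-1}(V) ⊆ X and check whether π^{-1}(V) ∈ τ. V is open in τ_Q iff π^{-1}(V) ∈ τ.
  V = {}: π^{-1}(V) = ∅ ∈ τ ✓.
  V = {[71=74]}: π^{-1}(V) = {71, 74} ∉ τ ✗.
  V = {[72=75]}: π^{-1}(V) = {72, 75} ∉ τ ✗.
  V = {[71=74], [72=75]}: π^{-1}(V) = {71, 72, 74, 75} ∉ τ ✗.
  V = {[73]}: π^{-1}(V) = {73} ∉ τ ✗.
  V = {[71=74], [73]}: π^{-1}(V) = {71, 73, 74} ∈ τ ✓.
  V = {[72=75], [73]}: π^{-1}(V) = {72, 73, 75} ∉ τ ✗.
  V = {[71=74], [72=75], [73]}: π^{-1}(V) = {71, 72, 73, 74, 75} ∈ τ ✓.
Open sets in the quotient: τ_Q = {{}, {[71=74], [73]}, {[71=74], [72=75], [73]}} (3 elements).


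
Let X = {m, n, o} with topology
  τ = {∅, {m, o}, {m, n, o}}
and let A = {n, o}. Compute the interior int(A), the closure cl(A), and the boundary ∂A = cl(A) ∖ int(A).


int(A) = ∅, cl(A) = {m, n, o}, ∂A = {m, n, o}.

Closed sets in (X, τ) are complements of opens:
  closed(X, τ) = {∅, {n}, {m, n, o}}.
int(A) = ⋃ {U ∈ τ : U ⊆ A}. Opens contained in A: ∅.
Taking the union of these: int(A) = ∅.
cl(A) = ⋂ {C closed : A ⊆ C}. Closed sets containing A: {m, n, o}.
Intersecting these: cl(A) = {m, n, o}.
∂A = cl(A) ∖ int(A) = {m, n, o} ∖ ∅ = {m, n, o}.


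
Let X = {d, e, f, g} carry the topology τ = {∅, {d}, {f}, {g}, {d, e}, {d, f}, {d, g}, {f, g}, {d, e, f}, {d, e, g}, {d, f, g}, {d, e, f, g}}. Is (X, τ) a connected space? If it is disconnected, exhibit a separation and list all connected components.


(X, τ) is disconnected; components = [{f}, {g}, {d, e}].

Find clopen sets (U ∈ τ with X ∖ U ∈ τ):
  U = ∅, X ∖ U = {d, e, f, g} — both open, so U is clopen.
  U = {f}, X ∖ U = {d, e, g} — both open, so U is clopen.
  U = {g}, X ∖ U = {d, e, f} — both open, so U is clopen.
  U = {d, e}, X ∖ U = {f, g} — both open, so U is clopen.
  U = {f, g}, X ∖ U = {d, e} — both open, so U is clopen.
  U = {d, e, f}, X ∖ U = {g} — both open, so U is clopen.
  U = {d, e, g}, X ∖ U = {f} — both open, so U is clopen.
  U = {d, e, f, g}, X ∖ U = ∅ — both open, so U is clopen.
Nontrivial clopen(s) exist: e.g. {f}. So (X, τ) is disconnected.
Compute connected components by grouping points that agree on all clopens:
  component: {f}
  component: {g}
  component: {d, e}


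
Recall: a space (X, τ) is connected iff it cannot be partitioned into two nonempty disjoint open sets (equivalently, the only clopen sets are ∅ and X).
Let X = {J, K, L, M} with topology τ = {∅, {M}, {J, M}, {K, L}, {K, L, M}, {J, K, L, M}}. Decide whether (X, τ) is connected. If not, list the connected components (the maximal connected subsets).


(X, τ) is disconnected; components = [{J, M}, {K, L}].

Find clopen sets (U ∈ τ with X ∖ U ∈ τ):
  U = ∅, X ∖ U = {J, K, L, M} — both open, so U is clopen.
  U = {J, M}, X ∖ U = {K, L} — both open, so U is clopen.
  U = {K, L}, X ∖ U = {J, M} — both open, so U is clopen.
  U = {J, K, L, M}, X ∖ U = ∅ — both open, so U is clopen.
Nontrivial clopen(s) exist: e.g. {K, L}. So (X, τ) is disconnected.
Compute connected components by grouping points that agree on all clopens:
  component: {J, M}
  component: {K, L}


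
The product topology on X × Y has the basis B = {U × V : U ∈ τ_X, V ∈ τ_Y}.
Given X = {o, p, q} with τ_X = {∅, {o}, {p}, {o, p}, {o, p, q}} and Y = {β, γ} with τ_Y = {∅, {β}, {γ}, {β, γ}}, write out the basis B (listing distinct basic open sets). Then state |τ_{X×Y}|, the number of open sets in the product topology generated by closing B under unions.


Basis B = {∅ × ∅, {o} × {β}, {o} × {γ}, {p} × {β}, {p} × {γ}, {o} × {β, γ}, {o, p} × {β}, {o, p} × {γ}, {p} × {β, γ}, {o, p, q} × {β}, {o, p, q} × {γ}, {o, p} × {β, γ}, {o, p, q} × {β, γ}}; |τ_{X×Y}| = 25.

Enumerate products U × V with U ∈ τ_X, V ∈ τ_Y (deduplicated):
  ∅ × ∅ = {} (∅)
  {o} × {β} = {(o,β)}
  {o} × {γ} = {(o,γ)}
  {p} × {β} = {(p,β)}
  {p} × {γ} = {(p,γ)}
  {o} × {β, γ} = {(o,β), (o,γ)}
  {o, p} × {β} = {(o,β), (p,β)}
  {o, p} × {γ} = {(o,γ), (p,γ)}
  {p} × {β, γ} = {(p,β), (p,γ)}
  {o, p, q} × {β} = {(o,β), (p,β), (q,β)}
  {o, p, q} × {γ} = {(o,γ), (p,γ), (q,γ)}
  {o, p} × {β, γ} = {(o,β), (o,γ), (p,β), (p,γ)}
  {o, p, q} × {β, γ} = {(o,β), (o,γ), (p,β), (p,γ), (q,β), (q,γ)}
These 13 distinct sets form the basis B.
Close under arbitrary unions to get τ_{X×Y}; counting gives |τ_{X×Y}| = 25.


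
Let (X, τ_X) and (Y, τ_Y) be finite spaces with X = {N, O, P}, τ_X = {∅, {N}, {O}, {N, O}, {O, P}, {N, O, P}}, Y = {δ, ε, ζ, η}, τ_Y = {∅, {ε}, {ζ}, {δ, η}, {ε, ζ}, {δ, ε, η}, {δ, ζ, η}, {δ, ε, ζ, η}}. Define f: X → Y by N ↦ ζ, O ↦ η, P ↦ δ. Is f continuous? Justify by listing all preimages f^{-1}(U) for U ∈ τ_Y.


f IS continuous.

Compute f^{-1}(U) for each U ∈ τ_Y:
  U = ∅: f^{-1}(U) = ∅ ∈ τ_X ✓.
  U = {ε}: f^{-1}(U) = ∅ ∈ τ_X ✓.
  U = {ζ}: f^{-1}(U) = {N} ∈ τ_X ✓.
  U = {δ, η}: f^{-1}(U) = {O, P} ∈ τ_X ✓.
  U = {ε, ζ}: f^{-1}(U) = {N} ∈ τ_X ✓.
  U = {δ, ε, η}: f^{-1}(U) = {O, P} ∈ τ_X ✓.
  U = {δ, ζ, η}: f^{-1}(U) = {N, O, P} ∈ τ_X ✓.
  U = {δ, ε, ζ, η}: f^{-1}(U) = {N, O, P} ∈ τ_X ✓.
Every preimage lies in τ_X, so f IS continuous.


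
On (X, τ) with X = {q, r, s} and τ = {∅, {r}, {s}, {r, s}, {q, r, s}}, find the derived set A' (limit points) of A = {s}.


A' = {q}

For each x ∈ X, list the open sets U ∈ τ with x ∈ U, then check whether U ∩ (A ∖ {x}) ≠ ∅ for every such U.
  x = q: opens ∋ x are {q, r, s}; each meets A ∖ {q}, so x IS a limit point.
  x = r: open {r} ∋ x has {r} ∩ (A ∖ {r}) = ∅, so x is NOT a limit point.
  x = s: open {s} ∋ x has {s} ∩ (A ∖ {s}) = ∅, so x is NOT a limit point.
Collecting: A' = {q}.


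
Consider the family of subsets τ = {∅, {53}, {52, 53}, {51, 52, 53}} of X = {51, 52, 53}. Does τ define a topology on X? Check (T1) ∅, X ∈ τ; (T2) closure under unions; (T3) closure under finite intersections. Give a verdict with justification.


τ IS a topology on X.

Axiom (T1): ∅ ∈ τ? Yes; X ∈ τ? Yes.
Axiom (T2/T3): check pairwise unions and intersections of members of τ.
All pairwise intersections and unions checked — each lies in τ. Therefore τ satisfies (T1), (T2), (T3): it IS a topology on X.


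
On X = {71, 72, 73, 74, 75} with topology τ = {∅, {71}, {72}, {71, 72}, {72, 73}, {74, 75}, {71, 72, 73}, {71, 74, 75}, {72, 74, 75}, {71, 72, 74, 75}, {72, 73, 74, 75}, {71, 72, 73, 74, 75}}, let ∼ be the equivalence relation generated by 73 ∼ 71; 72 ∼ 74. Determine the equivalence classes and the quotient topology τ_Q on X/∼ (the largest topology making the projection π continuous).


X/∼ = {[71=73], [72=74], [75]}; |τ_Q| = 3.

Equivalence classes: [71=73], [72=74], [75].
Quotient map π: X → X/∼ sends 71 ↦ [71=73], 72 ↦ [72=74], 73 ↦ [71=73], 74 ↦ [72=74], 75 ↦ [75].
For each subset V ⊆ X/∼, compute π^{-1}(V) ⊆ X and check whether π^{-1}(V) ∈ τ. V is open in τ_Q iff π^{-1}(V) ∈ τ.
  V = {}: π^{-1}(V) = ∅ ∈ τ ✓.
  V = {[71=73]}: π^{-1}(V) = {71, 73} ∉ τ ✗.
  V = {[72=74]}: π^{-1}(V) = {72, 74} ∉ τ ✗.
  V = {[71=73], [72=74]}: π^{-1}(V) = {71, 72, 73, 74} ∉ τ ✗.
  V = {[75]}: π^{-1}(V) = {75} ∉ τ ✗.
  V = {[71=73], [75]}: π^{-1}(V) = {71, 73, 75} ∉ τ ✗.
  V = {[72=74], [75]}: π^{-1}(V) = {72, 74, 75} ∈ τ ✓.
  V = {[71=73], [72=74], [75]}: π^{-1}(V) = {71, 72, 73, 74, 75} ∈ τ ✓.
Open sets in the quotient: τ_Q = {{}, {[72=74], [75]}, {[71=73], [72=74], [75]}} (3 elements).


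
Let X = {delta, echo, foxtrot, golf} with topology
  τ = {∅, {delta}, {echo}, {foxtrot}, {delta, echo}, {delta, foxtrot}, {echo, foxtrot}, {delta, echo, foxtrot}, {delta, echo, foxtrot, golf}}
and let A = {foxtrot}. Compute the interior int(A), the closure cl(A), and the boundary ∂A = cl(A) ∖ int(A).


int(A) = {foxtrot}, cl(A) = {foxtrot, golf}, ∂A = {golf}.

Closed sets in (X, τ) are complements of opens:
  closed(X, τ) = {∅, {golf}, {delta, golf}, {echo, golf}, {foxtrot, golf}, {delta, echo, golf}, {delta, foxtrot, golf}, {echo, foxtrot, golf}, {delta, echo, foxtrot, golf}}.
int(A) = ⋃ {U ∈ τ : U ⊆ A}. Opens contained in A: ∅, {foxtrot}.
Taking the union of these: int(A) = {foxtrot}.
cl(A) = ⋂ {C closed : A ⊆ C}. Closed sets containing A: {foxtrot, golf}, {delta, foxtrot, golf}, {echo, foxtrot, golf}, {delta, echo, foxtrot, golf}.
Intersecting these: cl(A) = {foxtrot, golf}.
∂A = cl(A) ∖ int(A) = {foxtrot, golf} ∖ {foxtrot} = {golf}.


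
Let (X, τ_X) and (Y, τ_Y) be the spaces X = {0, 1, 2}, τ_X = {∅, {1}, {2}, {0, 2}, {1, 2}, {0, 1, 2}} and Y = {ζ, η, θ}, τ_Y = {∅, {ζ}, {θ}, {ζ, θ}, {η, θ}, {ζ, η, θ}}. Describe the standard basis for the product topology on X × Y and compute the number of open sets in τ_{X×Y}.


Basis B = {∅ × ∅, {1} × {ζ}, {1} × {θ}, {2} × {ζ}, {2} × {θ}, {0, 2} × {ζ}, {0, 2} × {θ}, {1} × {ζ, θ}, {1, 2} × {ζ}, {1} × {η, θ}, {1, 2} × {θ}, {2} × {ζ, θ}, {2} × {η, θ}, {0, 1, 2} × {ζ}, {0, 1, 2} × {θ}, {1} × {ζ, η, θ}, {2} × {ζ, η, θ}, {0, 2} × {ζ, θ}, {0, 2} × {η, θ}, {1, 2} × {ζ, θ}, {1, 2} × {η, θ}, {0, 2} × {ζ, η, θ}, {0, 1, 2} × {ζ, θ}, {0, 1, 2} × {η, θ}, {1, 2} × {ζ, η, θ}, {0, 1, 2} × {ζ, η, θ}}; |τ_{X×Y}| = 108.

Enumerate products U × V with U ∈ τ_X, V ∈ τ_Y (deduplicated):
  ∅ × ∅ = {} (∅)
  {1} × {ζ} = {(1,ζ)}
  {1} × {θ} = {(1,θ)}
  {2} × {ζ} = {(2,ζ)}
  {2} × {θ} = {(2,θ)}
  {0, 2} × {ζ} = {(0,ζ), (2,ζ)}
  {0, 2} × {θ} = {(0,θ), (2,θ)}
  {1} × {ζ, θ} = {(1,ζ), (1,θ)}
  {1, 2} × {ζ} = {(1,ζ), (2,ζ)}
  {1} × {η, θ} = {(1,η), (1,θ)}
  {1, 2} × {θ} = {(1,θ), (2,θ)}
  {2} × {ζ, θ} = {(2,ζ), (2,θ)}
  {2} × {η, θ} = {(2,η), (2,θ)}
  {0, 1, 2} × {ζ} = {(0,ζ), (1,ζ), (2,ζ)}
  {0, 1, 2} × {θ} = {(0,θ), (1,θ), (2,θ)}
  {1} × {ζ, η, θ} = {(1,ζ), (1,η), (1,θ)}
  {2} × {ζ, η, θ} = {(2,ζ), (2,η), (2,θ)}
  {0, 2} × {ζ, θ} = {(0,ζ), (0,θ), (2,ζ), (2,θ)}
  {0, 2} × {η, θ} = {(0,η), (0,θ), (2,η), (2,θ)}
  {1, 2} × {ζ, θ} = {(1,ζ), (1,θ), (2,ζ), (2,θ)}
  {1, 2} × {η, θ} = {(1,η), (1,θ), (2,η), (2,θ)}
  {0, 2} × {ζ, η, θ} = {(0,ζ), (0,η), (0,θ), (2,ζ), (2,η), (2,θ)}
  {0, 1, 2} × {ζ, θ} = {(0,ζ), (0,θ), (1,ζ), (1,θ), (2,ζ), (2,θ)}
  {0, 1, 2} × {η, θ} = {(0,η), (0,θ), (1,η), (1,θ), (2,η), (2,θ)}
  {1, 2} × {ζ, η, θ} = {(1,ζ), (1,η), (1,θ), (2,ζ), (2,η), (2,θ)}
  {0, 1, 2} × {ζ, η, θ} = {(0,ζ), (0,η), (0,θ), (1,ζ), (1,η), (1,θ), (2,ζ), (2,η), (2,θ)}
These 26 distinct sets form the basis B.
Close under arbitrary unions to get τ_{X×Y}; counting gives |τ_{X×Y}| = 108.


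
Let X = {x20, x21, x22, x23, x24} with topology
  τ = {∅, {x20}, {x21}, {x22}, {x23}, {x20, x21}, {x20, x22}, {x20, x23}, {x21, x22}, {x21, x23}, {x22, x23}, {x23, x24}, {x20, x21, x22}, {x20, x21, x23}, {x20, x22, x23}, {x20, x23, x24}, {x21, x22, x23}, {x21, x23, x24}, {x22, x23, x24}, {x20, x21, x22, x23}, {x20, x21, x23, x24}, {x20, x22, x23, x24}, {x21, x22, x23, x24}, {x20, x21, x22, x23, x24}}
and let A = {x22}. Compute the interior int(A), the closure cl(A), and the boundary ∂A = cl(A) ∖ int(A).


int(A) = {x22}, cl(A) = {x22}, ∂A = ∅.

Closed sets in (X, τ) are complements of opens:
  closed(X, τ) = {∅, {x20}, {x21}, {x22}, {x24}, {x20, x21}, {x20, x22}, {x20, x24}, {x21, x22}, {x21, x24}, {x22, x24}, {x23, x24}, {x20, x21, x22}, {x20, x21, x24}, {x20, x22, x24}, {x20, x23, x24}, {x21, x22, x24}, {x21, x23, x24}, {x22, x23, x24}, {x20, x21, x22, x24}, {x20, x21, x23, x24}, {x20, x22, x23, x24}, {x21, x22, x23, x24}, {x20, x21, x22, x23, x24}}.
int(A) = ⋃ {U ∈ τ : U ⊆ A}. Opens contained in A: ∅, {x22}.
Taking the union of these: int(A) = {x22}.
cl(A) = ⋂ {C closed : A ⊆ C}. Closed sets containing A: {x22}, {x20, x22}, {x21, x22}, {x22, x24}, {x20, x21, x22}, {x20, x22, x24}, {x21, x22, x24}, {x22, x23, x24}, {x20, x21, x22, x24}, {x20, x22, x23, x24}, {x21, x22, x23, x24}, {x20, x21, x22, x23, x24}.
Intersecting these: cl(A) = {x22}.
∂A = cl(A) ∖ int(A) = {x22} ∖ {x22} = ∅.


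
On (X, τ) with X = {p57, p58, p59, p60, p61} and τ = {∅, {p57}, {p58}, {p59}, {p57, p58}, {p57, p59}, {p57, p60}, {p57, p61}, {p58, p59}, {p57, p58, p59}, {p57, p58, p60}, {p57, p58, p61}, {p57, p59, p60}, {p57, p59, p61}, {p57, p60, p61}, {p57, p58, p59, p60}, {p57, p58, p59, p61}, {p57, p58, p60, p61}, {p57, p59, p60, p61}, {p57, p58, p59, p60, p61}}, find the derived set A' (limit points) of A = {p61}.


A' = ∅

For each x ∈ X, list the open sets U ∈ τ with x ∈ U, then check whether U ∩ (A ∖ {x}) ≠ ∅ for every such U.
  x = p57: open {p57} ∋ x has {p57} ∩ (A ∖ {p57}) = ∅, so x is NOT a limit point.
  x = p58: open {p58} ∋ x has {p58} ∩ (A ∖ {p58}) = ∅, so x is NOT a limit point.
  x = p59: open {p59} ∋ x has {p59} ∩ (A ∖ {p59}) = ∅, so x is NOT a limit point.
  x = p60: open {p57, p60} ∋ x has {p57, p60} ∩ (A ∖ {p60}) = ∅, so x is NOT a limit point.
  x = p61: open {p57, p61} ∋ x has {p57, p61} ∩ (A ∖ {p61}) = ∅, so x is NOT a limit point.
Collecting: A' = ∅.


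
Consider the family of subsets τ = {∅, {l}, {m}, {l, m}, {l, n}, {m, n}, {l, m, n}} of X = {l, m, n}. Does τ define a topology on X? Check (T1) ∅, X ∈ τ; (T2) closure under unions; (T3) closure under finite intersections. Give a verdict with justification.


τ is NOT a topology on X.

Axiom (T1): ∅ ∈ τ? Yes; X ∈ τ? Yes.
Axiom (T2/T3): check pairwise unions and intersections of members of τ.
Counterexample for (T3): {l, n} ∩ {m, n} = {n} ∉ τ. Therefore τ is NOT a topology.


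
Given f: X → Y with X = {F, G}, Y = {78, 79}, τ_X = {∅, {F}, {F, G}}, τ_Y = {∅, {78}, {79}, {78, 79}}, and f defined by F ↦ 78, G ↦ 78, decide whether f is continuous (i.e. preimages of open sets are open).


f IS continuous.

Compute f^{-1}(U) for each U ∈ τ_Y:
  U = ∅: f^{-1}(U) = ∅ ∈ τ_X ✓.
  U = {78}: f^{-1}(U) = {F, G} ∈ τ_X ✓.
  U = {79}: f^{-1}(U) = ∅ ∈ τ_X ✓.
  U = {78, 79}: f^{-1}(U) = {F, G} ∈ τ_X ✓.
Every preimage lies in τ_X, so f IS continuous.


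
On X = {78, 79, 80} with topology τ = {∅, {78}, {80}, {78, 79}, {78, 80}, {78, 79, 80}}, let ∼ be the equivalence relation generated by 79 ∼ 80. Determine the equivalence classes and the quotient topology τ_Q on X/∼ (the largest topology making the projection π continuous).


X/∼ = {[78], [79=80]}; |τ_Q| = 3.

Equivalence classes: [78], [79=80].
Quotient map π: X → X/∼ sends 78 ↦ [78], 79 ↦ [79=80], 80 ↦ [79=80].
For each subset V ⊆ X/∼, compute π^{-1}(V) ⊆ X and check whether π^{-1}(V) ∈ τ. V is open in τ_Q iff π^{-1}(V) ∈ τ.
  V = {}: π^{-1}(V) = ∅ ∈ τ ✓.
  V = {[78]}: π^{-1}(V) = {78} ∈ τ ✓.
  V = {[79=80]}: π^{-1}(V) = {79, 80} ∉ τ ✗.
  V = {[78], [79=80]}: π^{-1}(V) = {78, 79, 80} ∈ τ ✓.
Open sets in the quotient: τ_Q = {{}, {[78]}, {[78], [79=80]}} (3 elements).


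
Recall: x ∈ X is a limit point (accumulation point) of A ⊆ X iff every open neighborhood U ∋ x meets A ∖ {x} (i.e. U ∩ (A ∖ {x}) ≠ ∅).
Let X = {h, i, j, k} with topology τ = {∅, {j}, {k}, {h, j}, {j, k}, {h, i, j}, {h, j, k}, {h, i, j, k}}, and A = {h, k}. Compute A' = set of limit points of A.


A' = {i}

For each x ∈ X, list the open sets U ∈ τ with x ∈ U, then check whether U ∩ (A ∖ {x}) ≠ ∅ for every such U.
  x = h: open {h, j} ∋ x has {h, j} ∩ (A ∖ {h}) = ∅, so x is NOT a limit point.
  x = i: opens ∋ x are {h, i, j}, {h, i, j, k}; each meets A ∖ {i}, so x IS a limit point.
  x = j: open {j} ∋ x has {j} ∩ (A ∖ {j}) = ∅, so x is NOT a limit point.
  x = k: open {k} ∋ x has {k} ∩ (A ∖ {k}) = ∅, so x is NOT a limit point.
Collecting: A' = {i}.


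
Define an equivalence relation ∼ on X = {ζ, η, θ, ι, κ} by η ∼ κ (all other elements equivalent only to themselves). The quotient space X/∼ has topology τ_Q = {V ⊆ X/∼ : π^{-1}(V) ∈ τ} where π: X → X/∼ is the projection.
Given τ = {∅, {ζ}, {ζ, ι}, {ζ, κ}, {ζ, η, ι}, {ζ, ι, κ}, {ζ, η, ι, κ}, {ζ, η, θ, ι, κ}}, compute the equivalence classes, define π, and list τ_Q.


X/∼ = {[ζ], [η=κ], [θ], [ι]}; |τ_Q| = 5.

Equivalence classes: [ζ], [η=κ], [θ], [ι].
Quotient map π: X → X/∼ sends ζ ↦ [ζ], η ↦ [η=κ], θ ↦ [θ], ι ↦ [ι], κ ↦ [η=κ].
For each subset V ⊆ X/∼, compute π^{-1}(V) ⊆ X and check whether π^{-1}(V) ∈ τ. V is open in τ_Q iff π^{-1}(V) ∈ τ.
  V = {}: π^{-1}(V) = ∅ ∈ τ ✓.
  V = {[ζ]}: π^{-1}(V) = {ζ} ∈ τ ✓.
  V = {[η=κ]}: π^{-1}(V) = {η, κ} ∉ τ ✗.
  V = {[ζ], [η=κ]}: π^{-1}(V) = {ζ, η, κ} ∉ τ ✗.
  V = {[θ]}: π^{-1}(V) = {θ} ∉ τ ✗.
  V = {[ζ], [θ]}: π^{-1}(V) = {ζ, θ} ∉ τ ✗.
  V = {[η=κ], [θ]}: π^{-1}(V) = {η, θ, κ} ∉ τ ✗.
  V = {[ζ], [η=κ], [θ]}: π^{-1}(V) = {ζ, η, θ, κ} ∉ τ ✗.
  V = {[ι]}: π^{-1}(V) = {ι} ∉ τ ✗.
  V = {[ζ], [ι]}: π^{-1}(V) = {ζ, ι} ∈ τ ✓.
  V = {[η=κ], [ι]}: π^{-1}(V) = {η, ι, κ} ∉ τ ✗.
  V = {[ζ], [η=κ], [ι]}: π^{-1}(V) = {ζ, η, ι, κ} ∈ τ ✓.
  V = {[θ], [ι]}: π^{-1}(V) = {θ, ι} ∉ τ ✗.
  V = {[ζ], [θ], [ι]}: π^{-1}(V) = {ζ, θ, ι} ∉ τ ✗.
  V = {[η=κ], [θ], [ι]}: π^{-1}(V) = {η, θ, ι, κ} ∉ τ ✗.
  V = {[ζ], [η=κ], [θ], [ι]}: π^{-1}(V) = {ζ, η, θ, ι, κ} ∈ τ ✓.
Open sets in the quotient: τ_Q = {{}, {[ζ]}, {[ζ], [ι]}, {[ζ], [η=κ], [ι]}, {[ζ], [η=κ], [θ], [ι]}} (5 elements).


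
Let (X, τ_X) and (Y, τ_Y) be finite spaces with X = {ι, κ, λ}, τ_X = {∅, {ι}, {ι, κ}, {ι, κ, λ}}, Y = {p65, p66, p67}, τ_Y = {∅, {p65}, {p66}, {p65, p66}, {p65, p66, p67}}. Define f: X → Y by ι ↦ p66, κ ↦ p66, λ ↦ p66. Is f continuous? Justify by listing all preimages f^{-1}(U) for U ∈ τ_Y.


f IS continuous.

Compute f^{-1}(U) for each U ∈ τ_Y:
  U = ∅: f^{-1}(U) = ∅ ∈ τ_X ✓.
  U = {p65}: f^{-1}(U) = ∅ ∈ τ_X ✓.
  U = {p66}: f^{-1}(U) = {ι, κ, λ} ∈ τ_X ✓.
  U = {p65, p66}: f^{-1}(U) = {ι, κ, λ} ∈ τ_X ✓.
  U = {p65, p66, p67}: f^{-1}(U) = {ι, κ, λ} ∈ τ_X ✓.
Every preimage lies in τ_X, so f IS continuous.


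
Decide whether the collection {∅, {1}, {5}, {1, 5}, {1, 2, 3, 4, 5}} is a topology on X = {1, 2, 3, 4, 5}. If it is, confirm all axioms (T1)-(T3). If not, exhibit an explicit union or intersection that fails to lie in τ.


τ IS a topology on X.

Axiom (T1): ∅ ∈ τ? Yes; X ∈ τ? Yes.
Axiom (T2/T3): check pairwise unions and intersections of members of τ.
All pairwise intersections and unions checked — each lies in τ. Therefore τ satisfies (T1), (T2), (T3): it IS a topology on X.


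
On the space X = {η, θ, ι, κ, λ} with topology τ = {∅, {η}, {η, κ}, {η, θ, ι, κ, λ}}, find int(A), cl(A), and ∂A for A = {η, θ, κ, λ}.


int(A) = {η, κ}, cl(A) = {η, θ, ι, κ, λ}, ∂A = {θ, ι, λ}.

Closed sets in (X, τ) are complements of opens:
  closed(X, τ) = {∅, {θ, ι, λ}, {θ, ι, κ, λ}, {η, θ, ι, κ, λ}}.
int(A) = ⋃ {U ∈ τ : U ⊆ A}. Opens contained in A: ∅, {η}, {η, κ}.
Taking the union of these: int(A) = {η, κ}.
cl(A) = ⋂ {C closed : A ⊆ C}. Closed sets containing A: {η, θ, ι, κ, λ}.
Intersecting these: cl(A) = {η, θ, ι, κ, λ}.
∂A = cl(A) ∖ int(A) = {η, θ, ι, κ, λ} ∖ {η, κ} = {θ, ι, λ}.


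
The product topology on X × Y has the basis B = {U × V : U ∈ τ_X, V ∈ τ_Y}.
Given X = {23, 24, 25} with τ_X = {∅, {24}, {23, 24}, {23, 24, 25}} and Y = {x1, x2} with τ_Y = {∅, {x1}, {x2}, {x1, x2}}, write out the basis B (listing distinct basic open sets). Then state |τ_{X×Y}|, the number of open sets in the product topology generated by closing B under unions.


Basis B = {∅ × ∅, {24} × {x1}, {24} × {x2}, {23, 24} × {x1}, {23, 24} × {x2}, {24} × {x1, x2}, {23, 24, 25} × {x1}, {23, 24, 25} × {x2}, {23, 24} × {x1, x2}, {23, 24, 25} × {x1, x2}}; |τ_{X×Y}| = 16.

Enumerate products U × V with U ∈ τ_X, V ∈ τ_Y (deduplicated):
  ∅ × ∅ = {} (∅)
  {24} × {x1} = {(24,x1)}
  {24} × {x2} = {(24,x2)}
  {23, 24} × {x1} = {(23,x1), (24,x1)}
  {23, 24} × {x2} = {(23,x2), (24,x2)}
  {24} × {x1, x2} = {(24,x1), (24,x2)}
  {23, 24, 25} × {x1} = {(23,x1), (24,x1), (25,x1)}
  {23, 24, 25} × {x2} = {(23,x2), (24,x2), (25,x2)}
  {23, 24} × {x1, x2} = {(23,x1), (23,x2), (24,x1), (24,x2)}
  {23, 24, 25} × {x1, x2} = {(23,x1), (23,x2), (24,x1), (24,x2), (25,x1), (25,x2)}
These 10 distinct sets form the basis B.
Close under arbitrary unions to get τ_{X×Y}; counting gives |τ_{X×Y}| = 16.


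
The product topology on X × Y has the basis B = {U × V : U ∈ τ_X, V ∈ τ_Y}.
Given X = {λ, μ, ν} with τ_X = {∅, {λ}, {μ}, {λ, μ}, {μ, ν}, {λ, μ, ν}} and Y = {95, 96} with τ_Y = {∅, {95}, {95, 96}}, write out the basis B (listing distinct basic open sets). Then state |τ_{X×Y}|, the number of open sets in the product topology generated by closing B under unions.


Basis B = {∅ × ∅, {λ} × {95}, {μ} × {95}, {λ} × {95, 96}, {λ, μ} × {95}, {μ} × {95, 96}, {μ, ν} × {95}, {λ, μ, ν} × {95}, {λ, μ} × {95, 96}, {μ, ν} × {95, 96}, {λ, μ, ν} × {95, 96}}; |τ_{X×Y}| = 18.

Enumerate products U × V with U ∈ τ_X, V ∈ τ_Y (deduplicated):
  ∅ × ∅ = {} (∅)
  {λ} × {95} = {(λ,95)}
  {μ} × {95} = {(μ,95)}
  {λ} × {95, 96} = {(λ,95), (λ,96)}
  {λ, μ} × {95} = {(λ,95), (μ,95)}
  {μ} × {95, 96} = {(μ,95), (μ,96)}
  {μ, ν} × {95} = {(μ,95), (ν,95)}
  {λ, μ, ν} × {95} = {(λ,95), (μ,95), (ν,95)}
  {λ, μ} × {95, 96} = {(λ,95), (λ,96), (μ,95), (μ,96)}
  {μ, ν} × {95, 96} = {(μ,95), (μ,96), (ν,95), (ν,96)}
  {λ, μ, ν} × {95, 96} = {(λ,95), (λ,96), (μ,95), (μ,96), (ν,95), (ν,96)}
These 11 distinct sets form the basis B.
Close under arbitrary unions to get τ_{X×Y}; counting gives |τ_{X×Y}| = 18.


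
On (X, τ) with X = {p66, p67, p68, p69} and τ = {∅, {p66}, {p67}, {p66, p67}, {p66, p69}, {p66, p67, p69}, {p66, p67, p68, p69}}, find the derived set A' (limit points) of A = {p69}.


A' = {p68}

For each x ∈ X, list the open sets U ∈ τ with x ∈ U, then check whether U ∩ (A ∖ {x}) ≠ ∅ for every such U.
  x = p66: open {p66} ∋ x has {p66} ∩ (A ∖ {p66}) = ∅, so x is NOT a limit point.
  x = p67: open {p67} ∋ x has {p67} ∩ (A ∖ {p67}) = ∅, so x is NOT a limit point.
  x = p68: opens ∋ x are {p66, p67, p68, p69}; each meets A ∖ {p68}, so x IS a limit point.
  x = p69: open {p66, p69} ∋ x has {p66, p69} ∩ (A ∖ {p69}) = ∅, so x is NOT a limit point.
Collecting: A' = {p68}.


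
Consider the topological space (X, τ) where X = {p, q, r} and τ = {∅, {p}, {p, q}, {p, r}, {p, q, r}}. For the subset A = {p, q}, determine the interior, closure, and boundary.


int(A) = {p, q}, cl(A) = {p, q, r}, ∂A = {r}.

Closed sets in (X, τ) are complements of opens:
  closed(X, τ) = {∅, {q}, {r}, {q, r}, {p, q, r}}.
int(A) = ⋃ {U ∈ τ : U ⊆ A}. Opens contained in A: ∅, {p}, {p, q}.
Taking the union of these: int(A) = {p, q}.
cl(A) = ⋂ {C closed : A ⊆ C}. Closed sets containing A: {p, q, r}.
Intersecting these: cl(A) = {p, q, r}.
∂A = cl(A) ∖ int(A) = {p, q, r} ∖ {p, q} = {r}.


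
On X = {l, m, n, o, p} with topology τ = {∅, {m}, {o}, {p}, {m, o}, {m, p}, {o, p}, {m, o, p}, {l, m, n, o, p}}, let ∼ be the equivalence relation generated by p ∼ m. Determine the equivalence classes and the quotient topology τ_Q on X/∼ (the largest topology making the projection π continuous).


X/∼ = {[l], [m=p], [n], [o]}; |τ_Q| = 5.

Equivalence classes: [l], [m=p], [n], [o].
Quotient map π: X → X/∼ sends l ↦ [l], m ↦ [m=p], n ↦ [n], o ↦ [o], p ↦ [m=p].
For each subset V ⊆ X/∼, compute π^{-1}(V) ⊆ X and check whether π^{-1}(V) ∈ τ. V is open in τ_Q iff π^{-1}(V) ∈ τ.
  V = {}: π^{-1}(V) = ∅ ∈ τ ✓.
  V = {[l]}: π^{-1}(V) = {l} ∉ τ ✗.
  V = {[m=p]}: π^{-1}(V) = {m, p} ∈ τ ✓.
  V = {[l], [m=p]}: π^{-1}(V) = {l, m, p} ∉ τ ✗.
  V = {[n]}: π^{-1}(V) = {n} ∉ τ ✗.
  V = {[l], [n]}: π^{-1}(V) = {l, n} ∉ τ ✗.
  V = {[m=p], [n]}: π^{-1}(V) = {m, n, p} ∉ τ ✗.
  V = {[l], [m=p], [n]}: π^{-1}(V) = {l, m, n, p} ∉ τ ✗.
  V = {[o]}: π^{-1}(V) = {o} ∈ τ ✓.
  V = {[l], [o]}: π^{-1}(V) = {l, o} ∉ τ ✗.
  V = {[m=p], [o]}: π^{-1}(V) = {m, o, p} ∈ τ ✓.
  V = {[l], [m=p], [o]}: π^{-1}(V) = {l, m, o, p} ∉ τ ✗.
  V = {[n], [o]}: π^{-1}(V) = {n, o} ∉ τ ✗.
  V = {[l], [n], [o]}: π^{-1}(V) = {l, n, o} ∉ τ ✗.
  V = {[m=p], [n], [o]}: π^{-1}(V) = {m, n, o, p} ∉ τ ✗.
  V = {[l], [m=p], [n], [o]}: π^{-1}(V) = {l, m, n, o, p} ∈ τ ✓.
Open sets in the quotient: τ_Q = {{}, {[m=p]}, {[o]}, {[m=p], [o]}, {[l], [m=p], [n], [o]}} (5 elements).


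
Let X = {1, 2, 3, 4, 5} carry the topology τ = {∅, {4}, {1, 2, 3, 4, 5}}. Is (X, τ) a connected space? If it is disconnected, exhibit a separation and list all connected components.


(X, τ) is connected.

Find clopen sets (U ∈ τ with X ∖ U ∈ τ):
  U = ∅, X ∖ U = {1, 2, 3, 4, 5} — both open, so U is clopen.
  U = {1, 2, 3, 4, 5}, X ∖ U = ∅ — both open, so U is clopen.
Only trivial clopens (∅ and X) exist, so (X, τ) is connected.
Compute connected components by grouping points that agree on all clopens:
  component: {1, 2, 3, 4, 5}


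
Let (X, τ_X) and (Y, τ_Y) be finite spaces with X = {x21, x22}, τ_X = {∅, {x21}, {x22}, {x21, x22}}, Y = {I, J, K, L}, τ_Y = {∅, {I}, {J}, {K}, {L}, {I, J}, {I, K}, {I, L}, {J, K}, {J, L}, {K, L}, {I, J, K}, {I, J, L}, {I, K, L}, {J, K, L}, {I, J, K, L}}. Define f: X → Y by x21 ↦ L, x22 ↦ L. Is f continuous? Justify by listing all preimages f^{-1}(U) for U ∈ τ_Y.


f IS continuous.

Compute f^{-1}(U) for each U ∈ τ_Y:
  U = ∅: f^{-1}(U) = ∅ ∈ τ_X ✓.
  U = {I}: f^{-1}(U) = ∅ ∈ τ_X ✓.
  U = {J}: f^{-1}(U) = ∅ ∈ τ_X ✓.
  U = {K}: f^{-1}(U) = ∅ ∈ τ_X ✓.
  U = {L}: f^{-1}(U) = {x21, x22} ∈ τ_X ✓.
  U = {I, J}: f^{-1}(U) = ∅ ∈ τ_X ✓.
  U = {I, K}: f^{-1}(U) = ∅ ∈ τ_X ✓.
  U = {I, L}: f^{-1}(U) = {x21, x22} ∈ τ_X ✓.
  U = {J, K}: f^{-1}(U) = ∅ ∈ τ_X ✓.
  U = {J, L}: f^{-1}(U) = {x21, x22} ∈ τ_X ✓.
  U = {K, L}: f^{-1}(U) = {x21, x22} ∈ τ_X ✓.
  U = {I, J, K}: f^{-1}(U) = ∅ ∈ τ_X ✓.
  U = {I, J, L}: f^{-1}(U) = {x21, x22} ∈ τ_X ✓.
  U = {I, K, L}: f^{-1}(U) = {x21, x22} ∈ τ_X ✓.
  U = {J, K, L}: f^{-1}(U) = {x21, x22} ∈ τ_X ✓.
  U = {I, J, K, L}: f^{-1}(U) = {x21, x22} ∈ τ_X ✓.
Every preimage lies in τ_X, so f IS continuous.
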